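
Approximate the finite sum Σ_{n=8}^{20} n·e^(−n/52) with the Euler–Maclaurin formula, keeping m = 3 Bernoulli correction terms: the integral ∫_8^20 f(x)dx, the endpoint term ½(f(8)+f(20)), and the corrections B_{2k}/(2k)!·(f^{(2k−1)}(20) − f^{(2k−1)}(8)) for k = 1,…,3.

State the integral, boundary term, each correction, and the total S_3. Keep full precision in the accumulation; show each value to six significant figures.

S_3 ≈ 136.724

The integral term ∫_8^20 x·e^(−x/52) dx = 126.513.
Boundary: ½(f(8) + f(20)) = ½(6.85923 + 13.6142) = 10.2367.
So far: 136.750.
Correction k=1: B_{2}/2! · (f^{(1)}(20) − f^{(1)}(8)) = 1/12 · (0.418900 − 0.725496) = -0.0255496.
Running total after k=1: 136.724.
Correction k=2: B_{4}/4! · (f^{(3)}(20) − f^{(3)}(8)) = −1/720 · (0.000658404 − 0.000902479) = 3.38993e-07.
Running total after k=2: 136.724.
Correction k=3: B_{6}/6! · (f^{(5)}(20) − f^{(5)}(8)) = 1/30240 · (4.29693e-07 − 5.68289e-07) = -4.58321e-12.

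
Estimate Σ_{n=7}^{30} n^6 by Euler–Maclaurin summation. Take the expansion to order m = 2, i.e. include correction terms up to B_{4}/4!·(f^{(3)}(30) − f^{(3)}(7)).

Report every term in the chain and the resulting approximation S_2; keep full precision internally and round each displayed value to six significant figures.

S_2 ≈ 3.50086e+09

The integral term ∫_7^30 x^6 dx = 3.12417e+09.
½[f(7) + f(30)] = ½[117649 + 7.29000e+08] = 3.64559e+08.
So far: 3.48873e+09.
k=1: B_{2}/(2)! × [f^{(1)}(30) − f^{(1)}(7)] = 1/12 × (1.45800e+08 − 100842) = 1.21416e+07.
After k=1: 3.50087e+09.
k=2: B_{4}/(4)! × [f^{(3)}(30) − f^{(3)}(7)] = −1/720 × (3.24000e+06 − 41160.0) = -4442.83.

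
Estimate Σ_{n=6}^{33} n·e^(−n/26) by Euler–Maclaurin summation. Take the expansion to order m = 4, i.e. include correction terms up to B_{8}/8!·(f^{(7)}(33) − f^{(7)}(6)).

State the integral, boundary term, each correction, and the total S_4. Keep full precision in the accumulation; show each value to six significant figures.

Integral: ∫_6^33 x·e^(−x/26) dx = 229.416.
½[f(6) + f(33)] = ½[4.76354 + 9.27458] = 7.01906.
So far: 236.435.
Correction k=1: B_{2}/2! · (f^{(1)}(33) − f^{(1)}(6)) = 1/12 · (-0.0756667 − 0.610710) = -0.0571980.
Running total after k=1: 236.378.
Correction k=2: B_{4}/4! · (f^{(3)}(33) − f^{(3)}(6)) = −1/720 · (0.000719569 − 0.00325230) = 3.51768e-06.
Running total after k=2: 236.378.
Correction k=3: B_{6}/6! · (f^{(5)}(33) − f^{(5)}(6)) = 1/30240 · (2.29448e-06 − 8.28578e-06) = -1.98125e-10.
Running total after k=3: 236.378.
Correction k=4: B_{8}/8! · (f^{(7)}(33) − f^{(7)}(6)) = −1/1209600 · (5.21378e-09 − 1.73971e-08) = 1.00722e-14.

S_4 ≈ 236.378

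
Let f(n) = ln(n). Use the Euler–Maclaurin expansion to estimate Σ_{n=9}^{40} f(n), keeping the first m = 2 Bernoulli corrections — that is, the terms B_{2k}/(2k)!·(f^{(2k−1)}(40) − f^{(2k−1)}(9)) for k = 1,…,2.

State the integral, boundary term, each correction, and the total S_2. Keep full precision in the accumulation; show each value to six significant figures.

S_2 ≈ 99.7160

The integral term ∫_9^40 ln(x) dx = 96.7802.
½[f(9) + f(40)] = ½[2.19722 + 3.68888] = 2.94305.
So far: 99.7232.
Correction k=1: B_{2}/2! · (f^{(1)}(40) − f^{(1)}(9)) = 1/12 · (0.0250000 − 0.111111) = -0.00717593.
After k=1: 99.7160.
Correction k=2: B_{4}/4! · (f^{(3)}(40) − f^{(3)}(9)) = −1/720 · (3.12500e-05 − 0.00274348) = 3.76699e-06.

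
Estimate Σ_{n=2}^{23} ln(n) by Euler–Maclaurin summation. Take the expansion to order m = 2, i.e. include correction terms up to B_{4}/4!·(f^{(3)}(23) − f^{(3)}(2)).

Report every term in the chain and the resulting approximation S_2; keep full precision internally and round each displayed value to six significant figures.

Integral: ∫_2^23 ln(x) dx = 49.7301.
Boundary: ½(f(2) + f(23)) = ½(0.693147 + 3.13549) = 1.91432.
So far: 51.6444.
Order-1 term: 1/12 · (0.0434783 − 0.500000) = -0.0380435.
After k=1: 51.6063.
Order-2 term: −1/720 · (0.000164379 − 0.250000) = 0.000346994.

S_2 ≈ 51.6067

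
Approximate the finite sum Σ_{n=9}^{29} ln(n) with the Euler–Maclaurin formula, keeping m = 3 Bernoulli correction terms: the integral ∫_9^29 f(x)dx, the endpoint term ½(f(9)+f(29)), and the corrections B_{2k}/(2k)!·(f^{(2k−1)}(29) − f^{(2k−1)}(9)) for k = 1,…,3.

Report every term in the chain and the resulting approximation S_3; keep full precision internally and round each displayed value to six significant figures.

S_3 ≈ 60.6524

Integral: ∫_9^29 ln(x) dx = 57.8766.
Endpoint term: (f(9) + f(29))/2 = (2.19722 + 3.36730)/2 = 2.78226.
Running total after boundary: 60.6588.
Order-1 term: 1/12 · (0.0344828 − 0.111111) = -0.00638570.
Partial sum through k=1: 60.6524.
Order-2 term: −1/720 · (8.20042e-05 − 0.00274348) = 3.69650e-06.
Partial sum through k=2: 60.6524.
Order-3 term: 1/30240 · (1.17010e-06 − 0.000406442) = -1.34019e-08.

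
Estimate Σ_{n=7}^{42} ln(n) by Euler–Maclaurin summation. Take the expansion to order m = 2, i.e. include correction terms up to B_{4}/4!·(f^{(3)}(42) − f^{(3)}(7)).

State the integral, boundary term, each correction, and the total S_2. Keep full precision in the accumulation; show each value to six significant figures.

Integral: ∫_7^42 ln(x) dx = 108.361.
½[f(7) + f(42)] = ½[1.94591 + 3.73767] = 2.84179.
Integral + boundary = 111.203.
k=1: B_{2}/(2)! × [f^{(1)}(42) − f^{(1)}(7)] = 1/12 × (0.0238095 − 0.142857) = -0.00992063.
Running total after k=1: 111.193.
k=2: B_{4}/(4)! × [f^{(3)}(42) − f^{(3)}(7)] = −1/720 × (2.69949e-05 − 0.00583090) = 8.06098e-06.

S_2 ≈ 111.193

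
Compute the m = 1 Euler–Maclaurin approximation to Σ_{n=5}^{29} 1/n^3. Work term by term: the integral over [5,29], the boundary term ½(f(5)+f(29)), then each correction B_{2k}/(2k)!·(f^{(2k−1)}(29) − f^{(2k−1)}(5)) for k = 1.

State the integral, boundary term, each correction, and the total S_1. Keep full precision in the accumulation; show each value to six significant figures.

S_1 ≈ 0.0238256

Integral: ∫_5^29 1/x^3 dx = 0.0194055.
Boundary: ½(f(5) + f(29)) = ½(0.00800000 + 4.10021e-05) = 0.00402050.
Running total after boundary: 0.0234260.
Correction k=1: B_{2}/2! · (f^{(1)}(29) − f^{(1)}(5)) = 1/12 · (-4.24160e-06 − (-0.00480000)) = 0.000399647.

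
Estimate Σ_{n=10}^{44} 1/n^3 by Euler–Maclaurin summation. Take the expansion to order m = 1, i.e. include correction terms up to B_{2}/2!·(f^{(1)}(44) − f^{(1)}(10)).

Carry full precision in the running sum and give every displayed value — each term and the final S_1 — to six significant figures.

∫_10^44 1/x^3 dx evaluates to 0.00474174.
½[f(10) + f(44)] = ½[0.00100000 + 1.17393e-05] = 0.000505870.
Running total after boundary: 0.00524761.
Correction k=1: B_{2}/2! · (f^{(1)}(44) − f^{(1)}(10)) = 1/12 · (-8.00406e-07 − (-0.000300000)) = 2.49333e-05.

S_1 ≈ 0.00527254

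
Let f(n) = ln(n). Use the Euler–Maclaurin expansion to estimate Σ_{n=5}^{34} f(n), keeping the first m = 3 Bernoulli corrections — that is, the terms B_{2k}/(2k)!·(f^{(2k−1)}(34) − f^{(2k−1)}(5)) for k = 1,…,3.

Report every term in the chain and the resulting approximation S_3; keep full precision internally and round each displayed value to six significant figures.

S_3 ≈ 85.4028

∫_5^34 ln(x) dx evaluates to 82.8491.
½[f(5) + f(34)] = ½[1.60944 + 3.52636] = 2.56790.
Running total after boundary: 85.4170.
Correction k=1: B_{2}/2! · (f^{(1)}(34) − f^{(1)}(5)) = 1/12 · (0.0294118 − 0.200000) = -0.0142157.
Partial sum through k=1: 85.4028.
Correction k=2: B_{4}/4! · (f^{(3)}(34) − f^{(3)}(5)) = −1/720 · (5.08854e-05 − 0.0160000) = 2.21515e-05.
Partial sum through k=2: 85.4028.
Correction k=3: B_{6}/6! · (f^{(5)}(34) − f^{(5)}(5)) = 1/30240 · (5.28222e-07 − 0.00768000) = -2.53951e-07.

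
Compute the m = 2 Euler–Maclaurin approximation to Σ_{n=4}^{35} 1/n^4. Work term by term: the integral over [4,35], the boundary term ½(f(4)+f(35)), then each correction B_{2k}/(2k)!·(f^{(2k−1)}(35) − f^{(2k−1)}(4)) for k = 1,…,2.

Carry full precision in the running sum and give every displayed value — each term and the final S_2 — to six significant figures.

S_2 ≈ 0.00746936

Integral: ∫_4^35 1/x^4 dx = 0.00520056.
½[f(4) + f(35)] = ½[0.00390625 + 6.66389e-07] = 0.00195346.
Integral + boundary = 0.00715402.
k=1: B_{2}/(2)! × [f^{(1)}(35) − f^{(1)}(4)] = 1/12 × (-7.61587e-08 − (-0.00390625)) = 0.000325514.
After k=1: 0.00747953.
k=2: B_{4}/(4)! × [f^{(3)}(35) − f^{(3)}(4)] = −1/720 × (-1.86511e-09 − (-0.00732422)) = -1.01725e-05.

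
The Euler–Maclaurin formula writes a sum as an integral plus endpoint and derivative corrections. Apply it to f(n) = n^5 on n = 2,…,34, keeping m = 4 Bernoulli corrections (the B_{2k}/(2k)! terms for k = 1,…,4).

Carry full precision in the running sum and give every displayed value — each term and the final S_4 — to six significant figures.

S_4 ≈ 2.80742e+08

Integral: ∫_2^34 x^5 dx = 2.57467e+08.
½[f(2) + f(34)] = ½[32.0000 + 4.54354e+07] = 2.27177e+07.
Running total after boundary: 2.80185e+08.
Correction k=1: B_{2}/2! · (f^{(1)}(34) − f^{(1)}(2)) = 1/12 · (6.68168e+06 − 80.0000) = 556800.
Running total after k=1: 2.80742e+08.
Correction k=2: B_{4}/4! · (f^{(3)}(34) − f^{(3)}(2)) = −1/720 · (69360.0 − 240.000) = -96.0000.
Running total after k=2: 2.80742e+08.
Correction k=3: B_{6}/6! · (f^{(5)}(34) − f^{(5)}(2)) = 1/30240 · (120.000 − 120.000) = 0.00000.
Running total after k=3: 2.80742e+08.
Correction k=4: B_{8}/8! · (f^{(7)}(34) − f^{(7)}(2)) = −1/1209600 · (0.00000 − 0.00000) = 0.00000.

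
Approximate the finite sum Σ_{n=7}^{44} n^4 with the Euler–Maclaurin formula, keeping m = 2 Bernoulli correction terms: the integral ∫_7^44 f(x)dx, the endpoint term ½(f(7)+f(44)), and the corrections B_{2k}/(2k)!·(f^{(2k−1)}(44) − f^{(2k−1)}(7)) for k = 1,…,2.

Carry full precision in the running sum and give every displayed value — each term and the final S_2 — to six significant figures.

S_2 ≈ 3.48834e+07

Integral: ∫_7^44 x^4 dx = 3.29799e+07.
Endpoint term: (f(7) + f(44))/2 = (2401.00 + 3.74810e+06)/2 = 1.87525e+06.
Integral + boundary = 3.48551e+07.
Correction k=1: B_{2}/2! · (f^{(1)}(44) − f^{(1)}(7)) = 1/12 · (340736 − 1372.00) = 28280.3.
After k=1: 3.48834e+07.
Correction k=2: B_{4}/4! · (f^{(3)}(44) − f^{(3)}(7)) = −1/720 · (1056.00 − 168.000) = -1.23333.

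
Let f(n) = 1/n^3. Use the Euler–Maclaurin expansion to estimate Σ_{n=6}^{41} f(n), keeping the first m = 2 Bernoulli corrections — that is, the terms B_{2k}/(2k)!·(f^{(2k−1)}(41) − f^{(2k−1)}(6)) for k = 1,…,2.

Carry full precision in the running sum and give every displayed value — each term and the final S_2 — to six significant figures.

S_2 ≈ 0.0161045

Integral: ∫_6^41 1/x^3 dx = 0.0135914.
½[f(6) + f(41)] = ½[0.00462963 + 1.45094e-05] = 0.00232207.
Integral + boundary = 0.0159135.
k=1: B_{2}/(2)! × [f^{(1)}(41) − f^{(1)}(6)] = 1/12 × (-1.06166e-06 − (-0.00231481)) = 0.000192813.
Partial sum through k=1: 0.0161063.
k=2: B_{4}/(4)! × [f^{(3)}(41) − f^{(3)}(6)] = −1/720 × (-1.26313e-08 − (-0.00128601)) = -1.78610e-06.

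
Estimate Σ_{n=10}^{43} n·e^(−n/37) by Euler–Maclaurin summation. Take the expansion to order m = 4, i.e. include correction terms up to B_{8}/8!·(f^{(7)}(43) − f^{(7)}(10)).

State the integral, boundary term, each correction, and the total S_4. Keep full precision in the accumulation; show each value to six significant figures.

The integral term ∫_10^43 x·e^(−x/37) dx = 401.243.
½[f(10) + f(43)] = ½[7.63173 + 13.4508] = 10.5413.
Running total after boundary: 411.785.
Correction k=1: B_{2}/2! · (f^{(1)}(43) − f^{(1)}(10)) = 1/12 · (-0.0507258 − 0.556910) = -0.0506363.
Partial sum through k=1: 411.734.
Correction k=2: B_{4}/4! · (f^{(3)}(43) − f^{(3)}(10)) = −1/720 · (0.000419936 − 0.00152174) = 1.53028e-06.
Partial sum through k=2: 411.734.
Correction k=3: B_{6}/6! · (f^{(5)}(43) − f^{(5)}(10)) = 1/30240 · (6.40559e-07 − 1.92598e-06) = -4.25074e-11.
Partial sum through k=3: 411.734.
Correction k=4: B_{8}/8! · (f^{(7)}(43) − f^{(7)}(10)) = −1/1209600 · (7.11739e-10 − 2.00175e-09) = 1.06648e-15.

S_4 ≈ 411.734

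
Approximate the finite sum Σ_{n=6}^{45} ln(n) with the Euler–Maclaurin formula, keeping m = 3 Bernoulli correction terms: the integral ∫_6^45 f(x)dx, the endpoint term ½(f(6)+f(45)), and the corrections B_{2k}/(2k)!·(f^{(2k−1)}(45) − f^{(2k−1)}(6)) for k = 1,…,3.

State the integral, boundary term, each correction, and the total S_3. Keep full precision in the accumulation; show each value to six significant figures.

S_3 ≈ 124.336

Integral: ∫_6^45 ln(x) dx = 121.549.
½[f(6) + f(45)] = ½[1.79176 + 3.80666] = 2.79921.
Running total after boundary: 124.348.
Order-1 term: 1/12 · (0.0222222 − 0.166667) = -0.0120370.
Running total after k=1: 124.336.
Order-2 term: −1/720 · (2.19479e-05 − 0.00925926) = 1.28296e-05.
Running total after k=2: 124.336.
Order-3 term: 1/30240 · (1.30061e-07 − 0.00308642) = -1.02060e-07.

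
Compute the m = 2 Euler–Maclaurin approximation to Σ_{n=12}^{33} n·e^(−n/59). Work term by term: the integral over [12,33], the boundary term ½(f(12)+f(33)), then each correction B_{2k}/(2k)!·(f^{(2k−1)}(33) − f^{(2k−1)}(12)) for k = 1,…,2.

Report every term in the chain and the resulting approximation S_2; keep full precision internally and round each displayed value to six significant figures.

∫_12^33 x·e^(−x/59) dx evaluates to 315.431.
Endpoint term: (f(12) + f(33))/2 = (9.79152 + 18.8627)/2 = 14.3271.
So far: 329.758.
Correction k=1: B_{2}/2! · (f^{(1)}(33) − f^{(1)}(12)) = 1/12 · (0.251890 − 0.650002) = -0.0331760.
Running total after k=1: 329.725.
Correction k=2: B_{4}/4! · (f^{(3)}(33) − f^{(3)}(12)) = −1/720 · (0.000400771 − 0.000655536) = 3.53841e-07.

S_2 ≈ 329.725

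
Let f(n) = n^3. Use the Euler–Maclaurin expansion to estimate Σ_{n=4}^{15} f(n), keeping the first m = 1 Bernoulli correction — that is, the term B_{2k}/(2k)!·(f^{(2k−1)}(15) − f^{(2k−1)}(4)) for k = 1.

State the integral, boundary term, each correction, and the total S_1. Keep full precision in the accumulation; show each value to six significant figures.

The integral term ∫_4^15 x^3 dx = 12592.2.
Boundary: ½(f(4) + f(15)) = ½(64.0000 + 3375.00) = 1719.50.
Running total after boundary: 14311.8.
Order-1 term: 1/12 · (675.000 − 48.0000) = 52.2500.

S_1 ≈ 14364.0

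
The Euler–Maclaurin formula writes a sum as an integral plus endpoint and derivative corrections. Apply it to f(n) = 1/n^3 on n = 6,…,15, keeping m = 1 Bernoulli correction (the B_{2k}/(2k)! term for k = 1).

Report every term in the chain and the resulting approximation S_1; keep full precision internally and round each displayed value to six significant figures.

S_1 ≈ 0.0143176

∫_6^15 1/x^3 dx evaluates to 0.0116667.
Endpoint term: (f(6) + f(15))/2 = (0.00462963 + 0.000296296)/2 = 0.00246296.
Integral + boundary = 0.0141296.
Order-1 term: 1/12 · (-5.92593e-05 − (-0.00231481)) = 0.000187963.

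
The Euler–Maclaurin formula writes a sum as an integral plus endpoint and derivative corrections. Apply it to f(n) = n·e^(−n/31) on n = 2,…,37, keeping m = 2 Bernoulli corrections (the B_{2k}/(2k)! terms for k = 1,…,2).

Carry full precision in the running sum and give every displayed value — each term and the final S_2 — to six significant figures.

Integral: ∫_2^37 x·e^(−x/31) dx = 320.057.
Endpoint term: (f(2) + f(37))/2 = (1.87504 + 11.2163)/2 = 6.54568.
So far: 326.603.
Correction k=1: B_{2}/2! · (f^{(1)}(37) − f^{(1)}(2)) = 1/12 · (-0.0586730 − 0.877036) = -0.0779757.
Partial sum through k=1: 326.525.
Correction k=2: B_{4}/4! · (f^{(3)}(37) − f^{(3)}(2)) = −1/720 · (0.000569838 − 0.00286376) = 3.18601e-06.

S_2 ≈ 326.525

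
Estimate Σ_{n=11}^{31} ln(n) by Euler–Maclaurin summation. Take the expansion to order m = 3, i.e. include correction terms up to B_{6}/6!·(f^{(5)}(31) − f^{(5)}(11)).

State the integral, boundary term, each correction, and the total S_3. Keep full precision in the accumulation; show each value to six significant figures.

S_3 ≈ 62.9878

Integral: ∫_11^31 ln(x) dx = 60.0768.
Endpoint term: (f(11) + f(31))/2 = (2.39790 + 3.43399)/2 = 2.91594.
Integral + boundary = 62.9927.
k=1: B_{2}/(2)! × [f^{(1)}(31) − f^{(1)}(11)] = 1/12 × (0.0322581 − 0.0909091) = -0.00488759.
After k=1: 62.9878.
k=2: B_{4}/(4)! × [f^{(3)}(31) − f^{(3)}(11)] = −1/720 × (6.71344e-05 − 0.00150263) = 1.99374e-06.
After k=2: 62.9878.
k=3: B_{6}/(6)! × [f^{(5)}(31) − f^{(5)}(11)] = 1/30240 × (8.38306e-07 − 0.000149021) = -4.90023e-09.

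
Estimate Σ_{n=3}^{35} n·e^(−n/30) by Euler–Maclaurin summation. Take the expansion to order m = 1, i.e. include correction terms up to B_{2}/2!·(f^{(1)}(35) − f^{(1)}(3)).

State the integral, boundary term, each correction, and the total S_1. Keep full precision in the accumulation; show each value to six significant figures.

S_1 ≈ 295.287

The integral term ∫_3^35 x·e^(−x/30) dx = 288.553.
½[f(3) + f(35)] = ½[2.71451 + 10.8991] = 6.80681.
Running total after boundary: 295.360.
Correction k=1: B_{2}/2! · (f^{(1)}(35) − f^{(1)}(3)) = 1/12 · (-0.0519005 − 0.814354) = -0.0721879.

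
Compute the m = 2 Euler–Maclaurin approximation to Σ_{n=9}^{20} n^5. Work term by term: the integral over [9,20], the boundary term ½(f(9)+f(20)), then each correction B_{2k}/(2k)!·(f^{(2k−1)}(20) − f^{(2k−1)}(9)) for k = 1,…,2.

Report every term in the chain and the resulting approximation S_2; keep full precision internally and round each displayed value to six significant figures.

Integral: ∫_9^20 x^5 dx = 1.05781e+07.
Boundary: ½(f(9) + f(20)) = ½(59049.0 + 3.20000e+06) = 1.62952e+06.
Integral + boundary = 1.22076e+07.
Order-1 term: 1/12 · (800000 − 32805.0) = 63932.9.
Partial sum through k=1: 1.22716e+07.
Order-2 term: −1/720 · (24000.0 − 4860.00) = -26.5833.

S_2 ≈ 1.22715e+07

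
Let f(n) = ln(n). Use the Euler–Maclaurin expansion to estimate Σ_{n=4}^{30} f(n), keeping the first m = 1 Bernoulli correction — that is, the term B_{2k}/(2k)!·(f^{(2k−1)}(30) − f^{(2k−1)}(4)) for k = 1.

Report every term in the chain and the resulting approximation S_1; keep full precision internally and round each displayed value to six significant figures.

The integral term ∫_4^30 ln(x) dx = 70.4907.
Endpoint term: (f(4) + f(30))/2 = (1.38629 + 3.40120)/2 = 2.39375.
Integral + boundary = 72.8845.
Correction k=1: B_{2}/2! · (f^{(1)}(30) − f^{(1)}(4)) = 1/12 · (0.0333333 − 0.250000) = -0.0180556.

S_1 ≈ 72.8664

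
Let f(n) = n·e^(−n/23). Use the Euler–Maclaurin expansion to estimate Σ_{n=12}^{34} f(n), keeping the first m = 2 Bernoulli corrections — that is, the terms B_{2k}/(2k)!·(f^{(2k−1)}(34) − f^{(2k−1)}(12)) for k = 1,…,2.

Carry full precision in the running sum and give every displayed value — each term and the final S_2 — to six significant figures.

The integral term ∫_12^34 x·e^(−x/23) dx = 178.805.
½[f(12) + f(34)] = ½[7.12185 + 7.75315] = 7.43750.
Running total after boundary: 186.242.
Order-1 term: 1/12 · (-0.109060 − 0.283842) = -0.0327418.
Running total after k=1: 186.210.
Order-2 term: −1/720 · (0.000655970 − 0.00278037) = 2.95056e-06.

S_2 ≈ 186.210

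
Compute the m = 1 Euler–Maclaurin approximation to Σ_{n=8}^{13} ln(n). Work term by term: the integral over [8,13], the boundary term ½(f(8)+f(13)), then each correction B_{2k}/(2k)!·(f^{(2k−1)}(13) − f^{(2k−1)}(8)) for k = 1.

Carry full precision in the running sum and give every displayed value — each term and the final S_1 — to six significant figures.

The integral term ∫_8^13 ln(x) dx = 11.7088.
Endpoint term: (f(8) + f(13))/2 = (2.07944 + 2.56495)/2 = 2.32220.
Running total after boundary: 14.0310.
Order-1 term: 1/12 · (0.0769231 − 0.125000) = -0.00400641.

S_1 ≈ 14.0270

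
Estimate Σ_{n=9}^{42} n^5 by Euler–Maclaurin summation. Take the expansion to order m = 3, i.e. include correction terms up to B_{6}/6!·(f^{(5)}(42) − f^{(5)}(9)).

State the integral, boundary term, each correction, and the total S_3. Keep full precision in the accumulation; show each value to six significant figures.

Integral: ∫_9^42 x^5 dx = 9.14750e+08.
Boundary: ½(f(9) + f(42)) = ½(59049.0 + 1.30691e+08) = 6.53751e+07.
Running total after boundary: 9.80125e+08.
Order-1 term: 1/12 · (1.55585e+07 − 32805.0) = 1.29381e+06.
After k=1: 9.81419e+08.
Order-2 term: −1/720 · (105840 − 4860.00) = -140.250.
After k=2: 9.81419e+08.
Order-3 term: 1/30240 · (120.000 − 120.000) = 0.00000.

S_3 ≈ 9.81419e+08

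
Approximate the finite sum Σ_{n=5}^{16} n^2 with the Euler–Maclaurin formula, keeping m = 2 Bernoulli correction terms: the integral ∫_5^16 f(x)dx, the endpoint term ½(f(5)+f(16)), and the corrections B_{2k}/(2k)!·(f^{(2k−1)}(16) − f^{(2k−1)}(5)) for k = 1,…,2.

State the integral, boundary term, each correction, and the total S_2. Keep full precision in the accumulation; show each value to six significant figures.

S_2 ≈ 1466.00

∫_5^16 x^2 dx evaluates to 1323.67.
½[f(5) + f(16)] = ½[25.0000 + 256.000] = 140.500.
Integral + boundary = 1464.17.
Order-1 term: 1/12 · (32.0000 − 10.0000) = 1.83333.
After k=1: 1466.00.
Order-2 term: −1/720 · (0.00000 − 0.00000) = 0.00000.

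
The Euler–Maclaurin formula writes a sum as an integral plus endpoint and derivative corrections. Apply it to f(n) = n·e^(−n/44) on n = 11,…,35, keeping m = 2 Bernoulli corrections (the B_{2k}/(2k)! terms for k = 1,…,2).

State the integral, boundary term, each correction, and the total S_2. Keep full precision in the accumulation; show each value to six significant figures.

∫_11^35 x·e^(−x/44) dx evaluates to 315.715.
Endpoint term: (f(11) + f(35))/2 = (8.56681 + 15.7982)/2 = 12.1825.
Running total after boundary: 327.897.
Order-1 term: 1/12 · (0.0923269 − 0.584101) = -0.0409811.
After k=1: 327.856.
Order-2 term: −1/720 · (0.000513987 − 0.00110625) = 8.22589e-07.

S_2 ≈ 327.856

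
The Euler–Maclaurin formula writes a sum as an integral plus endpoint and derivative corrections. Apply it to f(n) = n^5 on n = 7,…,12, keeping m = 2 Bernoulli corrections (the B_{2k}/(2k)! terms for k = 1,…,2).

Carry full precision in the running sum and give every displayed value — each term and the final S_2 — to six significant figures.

Integral: ∫_7^12 x^5 dx = 478056.
Boundary: ½(f(7) + f(12)) = ½(16807.0 + 248832) = 132820.
So far: 610875.
Correction k=1: B_{2}/2! · (f^{(1)}(12) − f^{(1)}(7)) = 1/12 · (103680 − 12005.0) = 7639.58.
After k=1: 618515.
Correction k=2: B_{4}/4! · (f^{(3)}(12) − f^{(3)}(7)) = −1/720 · (8640.00 − 2940.00) = -7.91667.

S_2 ≈ 618507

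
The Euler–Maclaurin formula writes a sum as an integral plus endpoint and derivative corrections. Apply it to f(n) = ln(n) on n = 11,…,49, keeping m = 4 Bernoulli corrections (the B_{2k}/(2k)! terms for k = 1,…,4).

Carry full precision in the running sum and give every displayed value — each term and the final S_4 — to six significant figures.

∫_11^49 ln(x) dx evaluates to 126.322.
Boundary: ½(f(11) + f(49)) = ½(2.39790 + 3.89182) = 3.14486.
Running total after boundary: 129.467.
Order-1 term: 1/12 · (0.0204082 − 0.0909091) = -0.00587508.
Running total after k=1: 129.461.
Order-2 term: −1/720 · (1.69997e-05 − 0.00150263) = 2.06337e-06.
Running total after k=2: 129.461.
Order-3 term: 1/30240 · (8.49632e-08 − 0.000149021) = -4.92514e-09.
Running total after k=3: 129.461.
Order-4 term: −1/1209600 · (1.06160e-09 − 3.69474e-05) = 3.05442e-11.

S_4 ≈ 129.461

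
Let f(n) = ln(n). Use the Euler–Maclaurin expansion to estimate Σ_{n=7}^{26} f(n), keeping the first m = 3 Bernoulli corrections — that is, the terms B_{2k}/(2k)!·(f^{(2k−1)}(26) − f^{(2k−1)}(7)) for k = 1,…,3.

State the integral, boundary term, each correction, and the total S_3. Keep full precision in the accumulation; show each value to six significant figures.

∫_7^26 ln(x) dx evaluates to 52.0891.
Boundary: ½(f(7) + f(26)) = ½(1.94591 + 3.25810) = 2.60200.
Integral + boundary = 54.6911.
k=1: B_{2}/(2)! × [f^{(1)}(26) − f^{(1)}(7)] = 1/12 × (0.0384615 − 0.142857) = -0.00869963.
Running total after k=1: 54.6824.
k=2: B_{4}/(4)! × [f^{(3)}(26) − f^{(3)}(7)] = −1/720 × (0.000113792 − 0.00583090) = 7.94043e-06.
Running total after k=2: 54.6825.
k=3: B_{6}/(6)! × [f^{(5)}(26) − f^{(5)}(7)] = 1/30240 × (2.01997e-06 − 0.00142798) = -4.71546e-08.

S_3 ≈ 54.6825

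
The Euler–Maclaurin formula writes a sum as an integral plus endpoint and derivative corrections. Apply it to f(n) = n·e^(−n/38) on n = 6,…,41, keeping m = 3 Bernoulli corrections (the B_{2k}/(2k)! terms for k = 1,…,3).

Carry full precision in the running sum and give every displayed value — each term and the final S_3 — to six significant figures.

∫_6^41 x·e^(−x/38) dx evaluates to 407.248.
½[f(6) + f(41)] = ½[5.12364 + 13.9381] = 9.53086.
So far: 416.779.
Correction k=1: B_{2}/2! · (f^{(1)}(41) − f^{(1)}(6)) = 1/12 · (-0.0268384 − 0.719107) = -0.0621621.
After k=1: 416.716.
Correction k=2: B_{4}/4! · (f^{(3)}(41) − f^{(3)}(6)) = −1/720 · (0.000452263 − 0.00168074) = 1.70622e-06.
After k=2: 416.716.
Correction k=3: B_{6}/6! · (f^{(5)}(41) − f^{(5)}(6)) = 1/30240 · (6.39275e-07 − 1.98302e-06) = -4.44360e-11.

S_3 ≈ 416.716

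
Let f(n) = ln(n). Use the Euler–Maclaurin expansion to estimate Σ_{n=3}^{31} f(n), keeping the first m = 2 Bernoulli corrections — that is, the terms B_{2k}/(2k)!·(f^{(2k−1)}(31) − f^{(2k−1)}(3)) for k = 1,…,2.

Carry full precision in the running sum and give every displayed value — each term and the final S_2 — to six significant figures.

The integral term ∫_3^31 ln(x) dx = 75.1578.
Boundary: ½(f(3) + f(31)) = ½(1.09861 + 3.43399) = 2.26630.
So far: 77.4241.
k=1: B_{2}/(2)! × [f^{(1)}(31) − f^{(1)}(3)] = 1/12 × (0.0322581 − 0.333333) = -0.0250896.
After k=1: 77.3990.
k=2: B_{4}/(4)! × [f^{(3)}(31) − f^{(3)}(3)] = −1/720 × (6.71344e-05 − 0.0740741) = 0.000102787.

S_2 ≈ 77.3991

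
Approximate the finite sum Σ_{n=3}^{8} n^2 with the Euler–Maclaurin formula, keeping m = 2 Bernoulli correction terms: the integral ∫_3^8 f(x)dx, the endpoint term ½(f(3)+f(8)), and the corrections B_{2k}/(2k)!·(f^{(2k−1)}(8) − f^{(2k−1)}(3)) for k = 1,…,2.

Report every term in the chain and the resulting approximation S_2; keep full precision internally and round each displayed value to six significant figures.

S_2 ≈ 199.000

∫_3^8 x^2 dx evaluates to 161.667.
Endpoint term: (f(3) + f(8))/2 = (9.00000 + 64.0000)/2 = 36.5000.
Running total after boundary: 198.167.
Order-1 term: 1/12 · (16.0000 − 6.00000) = 0.833333.
After k=1: 199.000.
Order-2 term: −1/720 · (0.00000 − 0.00000) = 0.00000.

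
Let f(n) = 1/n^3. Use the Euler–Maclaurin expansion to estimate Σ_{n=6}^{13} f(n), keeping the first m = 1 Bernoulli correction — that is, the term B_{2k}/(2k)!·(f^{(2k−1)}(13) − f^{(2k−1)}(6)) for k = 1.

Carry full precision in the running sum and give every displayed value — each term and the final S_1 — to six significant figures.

∫_6^13 1/x^3 dx evaluates to 0.0109303.
Endpoint term: (f(6) + f(13))/2 = (0.00462963 + 0.000455166)/2 = 0.00254240.
Running total after boundary: 0.0134727.
Order-1 term: 1/12 · (-0.000105038 − (-0.00231481)) = 0.000184148.

S_1 ≈ 0.0136569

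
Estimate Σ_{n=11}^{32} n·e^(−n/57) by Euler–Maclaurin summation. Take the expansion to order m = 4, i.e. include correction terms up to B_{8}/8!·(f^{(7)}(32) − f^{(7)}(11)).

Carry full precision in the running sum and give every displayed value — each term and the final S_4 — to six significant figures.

S_4 ≈ 315.695

Integral: ∫_11^32 x·e^(−x/57) dx = 302.069.
½[f(11) + f(32)] = ½[9.06946 + 18.2531] = 13.6613.
Integral + boundary = 315.730.
Correction k=1: B_{2}/2! · (f^{(1)}(32) − f^{(1)}(11)) = 1/12 · (0.250179 − 0.665383) = -0.0346003.
Partial sum through k=1: 315.695.
Correction k=2: B_{4}/4! · (f^{(3)}(32) − f^{(3)}(11)) = −1/720 · (0.000428130 − 0.000712335) = 3.94729e-07.
Partial sum through k=2: 315.695.
Correction k=3: B_{6}/6! · (f^{(5)}(32) − f^{(5)}(11)) = 1/30240 · (2.39846e-07 − 3.75461e-07) = -4.48464e-12.
Partial sum through k=3: 315.695.
Correction k=4: B_{8}/8! · (f^{(7)}(32) − f^{(7)}(11)) = −1/1209600 · (1.07085e-10 − 1.63643e-10) = 4.67575e-17.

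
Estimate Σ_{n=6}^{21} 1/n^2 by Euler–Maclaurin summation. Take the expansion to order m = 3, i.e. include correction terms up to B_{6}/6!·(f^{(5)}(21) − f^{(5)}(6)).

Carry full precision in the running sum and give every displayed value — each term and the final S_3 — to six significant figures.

S_3 ≈ 0.134820

Integral: ∫_6^21 1/x^2 dx = 0.119048.
Boundary: ½(f(6) + f(21)) = ½(0.0277778 + 0.00226757) = 0.0150227.
So far: 0.134070.
Order-1 term: 1/12 · (-0.000215959 − (-0.00925926)) = 0.000753608.
Partial sum through k=1: 0.134824.
Order-2 term: −1/720 · (-5.87645e-06 − (-0.00308642)) = -4.27853e-06.
Partial sum through k=2: 0.134820.
Order-3 term: 1/30240 · (-3.99758e-07 − (-0.00257202)) = 8.50402e-08.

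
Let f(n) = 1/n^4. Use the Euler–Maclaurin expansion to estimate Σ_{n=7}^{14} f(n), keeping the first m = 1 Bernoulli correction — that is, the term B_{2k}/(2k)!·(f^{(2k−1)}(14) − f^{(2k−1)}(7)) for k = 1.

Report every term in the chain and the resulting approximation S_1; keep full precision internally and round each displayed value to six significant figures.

S_1 ≈ 0.00109082

∫_7^14 1/x^4 dx evaluates to 0.000850340.
Boundary: ½(f(7) + f(14)) = ½(0.000416493 + 2.60308e-05) = 0.000221262.
Integral + boundary = 0.00107160.
Order-1 term: 1/12 · (-7.43738e-06 − (-0.000237996)) = 1.92132e-05.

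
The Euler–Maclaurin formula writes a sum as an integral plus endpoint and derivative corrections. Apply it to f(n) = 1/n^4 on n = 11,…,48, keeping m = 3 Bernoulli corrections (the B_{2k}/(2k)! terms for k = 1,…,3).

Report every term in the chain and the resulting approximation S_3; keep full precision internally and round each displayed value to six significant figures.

Integral: ∫_11^48 1/x^4 dx = 0.000247424.
Boundary: ½(f(11) + f(48)) = ½(6.83013e-05 + 1.88380e-07) = 3.42449e-05.
Integral + boundary = 0.000281669.
Correction k=1: B_{2}/2! · (f^{(1)}(48) − f^{(1)}(11)) = 1/12 · (-1.56983e-08 − (-2.48369e-05)) = 2.06843e-06.
Running total after k=1: 0.000283737.
Correction k=2: B_{4}/4! · (f^{(3)}(48) − f^{(3)}(11)) = −1/720 · (-2.04406e-10 − (-6.15790e-06)) = -8.55235e-09.
Running total after k=2: 0.000283729.
Correction k=3: B_{6}/6! · (f^{(5)}(48) − f^{(5)}(11)) = 1/30240 · (-4.96819e-12 − (-2.84994e-06)) = 9.42438e-11.

S_3 ≈ 0.000283729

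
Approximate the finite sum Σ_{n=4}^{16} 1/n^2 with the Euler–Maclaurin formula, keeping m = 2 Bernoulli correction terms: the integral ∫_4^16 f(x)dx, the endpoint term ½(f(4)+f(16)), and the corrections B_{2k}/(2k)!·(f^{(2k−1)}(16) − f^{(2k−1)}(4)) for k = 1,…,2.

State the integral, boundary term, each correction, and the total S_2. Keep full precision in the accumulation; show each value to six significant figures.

Integral: ∫_4^16 1/x^2 dx = 0.187500.
½[f(4) + f(16)] = ½[0.0625000 + 0.00390625] = 0.0332031.
Running total after boundary: 0.220703.
Correction k=1: B_{2}/2! · (f^{(1)}(16) − f^{(1)}(4)) = 1/12 · (-0.000488281 − (-0.0312500)) = 0.00256348.
After k=1: 0.223267.
Correction k=2: B_{4}/4! · (f^{(3)}(16) − f^{(3)}(4)) = −1/720 · (-2.28882e-05 − (-0.0234375)) = -3.25203e-05.

S_2 ≈ 0.223234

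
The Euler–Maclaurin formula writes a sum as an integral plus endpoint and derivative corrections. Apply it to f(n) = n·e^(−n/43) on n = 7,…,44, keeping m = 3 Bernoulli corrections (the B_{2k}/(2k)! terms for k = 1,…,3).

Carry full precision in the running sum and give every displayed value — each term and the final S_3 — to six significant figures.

The integral term ∫_7^44 x·e^(−x/43) dx = 482.403.
Endpoint term: (f(7) + f(44))/2 = (5.94838 + 15.8146)/2 = 10.8815.
Running total after boundary: 493.284.
Order-1 term: 1/12 · (-0.00835867 − 0.711435) = -0.0599828.
After k=1: 493.224.
Order-2 term: −1/720 · (0.000384255 − 0.00130393) = 1.27733e-06.
After k=2: 493.224.
Order-3 term: 1/30240 · (4.18080e-07 − 1.20233e-06) = -2.59340e-11.

S_3 ≈ 493.224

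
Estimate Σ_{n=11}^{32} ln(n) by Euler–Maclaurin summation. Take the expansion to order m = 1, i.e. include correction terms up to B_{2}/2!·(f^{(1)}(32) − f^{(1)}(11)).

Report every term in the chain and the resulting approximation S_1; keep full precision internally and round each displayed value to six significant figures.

S_1 ≈ 66.4535

The integral term ∫_11^32 ln(x) dx = 63.5267.
½[f(11) + f(32)] = ½[2.39790 + 3.46574] = 2.93182.
Integral + boundary = 66.4585.
k=1: B_{2}/(2)! × [f^{(1)}(32) − f^{(1)}(11)] = 1/12 × (0.0312500 − 0.0909091) = -0.00497159.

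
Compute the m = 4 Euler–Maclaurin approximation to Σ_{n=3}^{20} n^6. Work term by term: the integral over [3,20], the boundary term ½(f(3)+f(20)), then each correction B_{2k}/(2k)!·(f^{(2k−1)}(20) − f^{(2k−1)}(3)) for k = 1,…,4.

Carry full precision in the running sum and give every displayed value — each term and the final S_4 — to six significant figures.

S_4 ≈ 2.16456e+08

Integral: ∫_3^20 x^6 dx = 1.82857e+08.
Boundary: ½(f(3) + f(20)) = ½(729.000 + 6.40000e+07) = 3.20004e+07.
So far: 2.14857e+08.
Order-1 term: 1/12 · (1.92000e+07 − 1458.00) = 1.59988e+06.
Running total after k=1: 2.16457e+08.
Order-2 term: −1/720 · (960000 − 3240.00) = -1328.83.
Running total after k=2: 2.16456e+08.
Order-3 term: 1/30240 · (14400.0 − 2160.00) = 0.404762.
Running total after k=3: 2.16456e+08.
Order-4 term: −1/1209600 · (0.00000 − 0.00000) = 0.00000.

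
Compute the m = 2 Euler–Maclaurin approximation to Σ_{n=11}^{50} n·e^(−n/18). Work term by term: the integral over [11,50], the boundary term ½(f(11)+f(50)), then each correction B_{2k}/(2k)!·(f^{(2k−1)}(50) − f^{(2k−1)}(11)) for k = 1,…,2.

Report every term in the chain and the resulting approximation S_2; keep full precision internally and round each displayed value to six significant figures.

∫_11^50 x·e^(−x/18) dx evaluates to 207.210.
Endpoint term: (f(11) + f(50))/2 = (5.97022 + 3.10883)/2 = 4.53952.
So far: 211.750.
Order-1 term: 1/12 · (-0.110536 − 0.211068) = -0.0268004.
Running total after k=1: 211.723.
Order-2 term: −1/720 · (4.26451e-05 − 0.00400174) = 5.49874e-06.

S_2 ≈ 211.723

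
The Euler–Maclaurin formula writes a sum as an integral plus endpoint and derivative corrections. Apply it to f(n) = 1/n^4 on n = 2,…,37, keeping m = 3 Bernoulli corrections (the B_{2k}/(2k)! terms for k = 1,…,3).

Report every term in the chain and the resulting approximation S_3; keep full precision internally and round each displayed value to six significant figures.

Integral: ∫_2^37 1/x^4 dx = 0.0416601.
½[f(2) + f(37)] = ½[0.0625000 + 5.33572e-07] = 0.0312503.
Integral + boundary = 0.0729104.
Correction k=1: B_{2}/2! · (f^{(1)}(37) − f^{(1)}(2)) = 1/12 · (-5.76835e-08 − (-0.125000)) = 0.0104167.
Running total after k=1: 0.0833270.
Correction k=2: B_{4}/4! · (f^{(3)}(37) − f^{(3)}(2)) = −1/720 · (-1.26406e-09 − (-0.937500)) = -0.00130208.
Running total after k=2: 0.0820249.
Correction k=3: B_{6}/6! · (f^{(5)}(37) − f^{(5)}(2)) = 1/30240 · (-5.17075e-11 − (-13.1250)) = 0.000434028.

S_3 ≈ 0.0824590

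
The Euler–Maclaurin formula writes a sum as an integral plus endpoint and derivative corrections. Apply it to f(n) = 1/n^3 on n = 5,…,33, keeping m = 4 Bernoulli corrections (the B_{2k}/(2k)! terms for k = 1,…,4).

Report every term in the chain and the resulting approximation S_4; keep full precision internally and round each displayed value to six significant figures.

The integral term ∫_5^33 1/x^3 dx = 0.0195409.
Endpoint term: (f(5) + f(33))/2 = (0.00800000 + 2.78265e-05)/2 = 0.00401391.
Running total after boundary: 0.0235548.
Order-1 term: 1/12 · (-2.52968e-06 − (-0.00480000)) = 0.000399789.
Running total after k=1: 0.0239546.
Order-2 term: −1/720 · (-4.64588e-08 − (-0.00384000)) = -5.33327e-06.
Running total after k=2: 0.0239492.
Order-3 term: 1/30240 · (-1.79180e-09 − (-0.00645120)) = 2.13333e-07.
Running total after k=3: 0.0239494.
Order-4 term: −1/1209600 · (-1.18466e-10 − (-0.0185795)) = -1.53600e-08.

S_4 ≈ 0.0239494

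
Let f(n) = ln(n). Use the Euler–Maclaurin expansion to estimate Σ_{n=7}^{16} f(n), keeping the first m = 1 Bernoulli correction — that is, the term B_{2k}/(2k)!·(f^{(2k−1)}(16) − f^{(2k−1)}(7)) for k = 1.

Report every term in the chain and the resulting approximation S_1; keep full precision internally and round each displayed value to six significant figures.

S_1 ≈ 24.0926

∫_7^16 ln(x) dx evaluates to 21.7400.
Endpoint term: (f(7) + f(16))/2 = (1.94591 + 2.77259)/2 = 2.35925.
Running total after boundary: 24.0993.
Correction k=1: B_{2}/2! · (f^{(1)}(16) − f^{(1)}(7)) = 1/12 · (0.0625000 − 0.142857) = -0.00669643.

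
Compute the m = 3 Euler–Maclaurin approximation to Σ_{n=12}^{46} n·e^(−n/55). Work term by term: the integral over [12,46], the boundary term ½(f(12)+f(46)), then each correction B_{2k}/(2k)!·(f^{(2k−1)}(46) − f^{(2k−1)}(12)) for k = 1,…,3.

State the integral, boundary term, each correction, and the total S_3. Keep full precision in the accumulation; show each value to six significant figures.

Integral: ∫_12^46 x·e^(−x/55) dx = 555.775.
Endpoint term: (f(12) + f(46))/2 = (9.64775 + 19.9310)/2 = 14.7894.
Running total after boundary: 570.565.
Order-1 term: 1/12 · (0.0709009 − 0.628566) = -0.0464721.
After k=1: 570.518.
Order-2 term: −1/720 · (0.000309907 − 0.000739347) = 5.96445e-07.
After k=2: 570.518.
Order-3 term: 1/30240 · (1.97149e-07 − 4.20133e-07) = -7.37383e-12.

S_3 ≈ 570.518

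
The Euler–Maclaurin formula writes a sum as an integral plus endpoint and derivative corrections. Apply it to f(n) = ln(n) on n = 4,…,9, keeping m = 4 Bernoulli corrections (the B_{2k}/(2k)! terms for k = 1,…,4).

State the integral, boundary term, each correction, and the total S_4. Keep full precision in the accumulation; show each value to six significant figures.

S_4 ≈ 11.0101

Integral: ∫_4^9 ln(x) dx = 9.22984.
Boundary: ½(f(4) + f(9)) = ½(1.38629 + 2.19722) = 1.79176.
So far: 11.0216.
k=1: B_{2}/(2)! × [f^{(1)}(9) − f^{(1)}(4)] = 1/12 × (0.111111 − 0.250000) = -0.0115741.
After k=1: 11.0100.
k=2: B_{4}/(4)! × [f^{(3)}(9) − f^{(3)}(4)] = −1/720 × (0.00274348 − 0.0312500) = 3.95924e-05.
After k=2: 11.0101.
k=3: B_{6}/(6)! × [f^{(5)}(9) − f^{(5)}(4)] = 1/30240 × (0.000406442 − 0.0234375) = -7.61609e-07.
After k=3: 11.0101.
k=4: B_{8}/(8)! × [f^{(7)}(9) − f^{(7)}(4)] = −1/1209600 × (0.000150534 − 0.0439453) = 3.62060e-08.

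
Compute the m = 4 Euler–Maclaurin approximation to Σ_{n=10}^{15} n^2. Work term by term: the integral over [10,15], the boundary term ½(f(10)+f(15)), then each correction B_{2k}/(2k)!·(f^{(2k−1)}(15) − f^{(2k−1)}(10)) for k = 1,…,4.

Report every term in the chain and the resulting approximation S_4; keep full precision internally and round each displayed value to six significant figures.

S_4 ≈ 955.000

The integral term ∫_10^15 x^2 dx = 791.667.
Endpoint term: (f(10) + f(15))/2 = (100.000 + 225.000)/2 = 162.500.
Integral + boundary = 954.167.
Correction k=1: B_{2}/2! · (f^{(1)}(15) − f^{(1)}(10)) = 1/12 · (30.0000 − 20.0000) = 0.833333.
Running total after k=1: 955.000.
Correction k=2: B_{4}/4! · (f^{(3)}(15) − f^{(3)}(10)) = −1/720 · (0.00000 − 0.00000) = 0.00000.
Running total after k=2: 955.000.
Correction k=3: B_{6}/6! · (f^{(5)}(15) − f^{(5)}(10)) = 1/30240 · (0.00000 − 0.00000) = 0.00000.
Running total after k=3: 955.000.
Correction k=4: B_{8}/8! · (f^{(7)}(15) − f^{(7)}(10)) = −1/1209600 · (0.00000 − 0.00000) = 0.00000.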